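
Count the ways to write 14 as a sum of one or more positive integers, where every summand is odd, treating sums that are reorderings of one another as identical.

Listing the qualifying partitions of 14:
13+1
11+3
11+1+1+1
9+5
9+3+1+1
9+1+1+1+1+1
7+7
7+5+1+1
7+3+3+1
7+3+1+1+1+1
7+1+1+1+1+1+1+1
5+5+3+1
5+5+1+1+1+1
5+3+3+3
5+3+3+1+1+1
5+3+1+1+1+1+1+1
5+1+1+1+1+1+1+1+1+1
3+3+3+3+1+1
3+3+3+1+1+1+1+1
3+3+1+1+1+1+1+1+1+1
3+1+1+1+1+1+1+1+1+1+1+1
1+1+1+1+1+1+1+1+1+1+1+1+1+1

22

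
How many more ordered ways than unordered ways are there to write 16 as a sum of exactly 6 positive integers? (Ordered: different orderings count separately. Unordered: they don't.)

Compositions: C(15,5) = 3003.
Unordered (partitions into 6 parts): 35.
Difference: 3003 − 35 = 2968.

2968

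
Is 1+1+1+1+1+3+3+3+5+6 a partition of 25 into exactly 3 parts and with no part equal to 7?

No

The parts sum to 25, and the condition 'there are exactly 3 summands' is violated.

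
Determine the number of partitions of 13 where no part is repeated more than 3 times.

A partial list (first 12 by largest part):
13
12+1
11+2
11+1+1
10+3
10+2+1
10+1+1+1
9+4
9+3+1
9+2+2
9+2+1+1
8+5
…and 52 more, for 64 total.

64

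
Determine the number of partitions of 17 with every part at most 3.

There are too many to list fully; the first 12 (by largest part) are:
3,3,3,3,3,2
3,3,3,3,3,1,1
3,3,3,3,2,2,1
3,3,3,3,2,1,1,1
3,3,3,3,1,1,1,1,1
3,3,3,2,2,2,2
3,3,3,2,2,2,1,1
3,3,3,2,2,1,1,1,1
3,3,3,2,1,1,1,1,1,1
3,3,3,1,1,1,1,1,1,1,1
3,3,2,2,2,2,2,1
3,3,2,2,2,2,1,1,1
…and 21 more, for 33 total.

33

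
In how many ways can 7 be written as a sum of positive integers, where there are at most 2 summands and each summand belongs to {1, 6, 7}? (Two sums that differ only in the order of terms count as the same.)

Listing the qualifying partitions of 7:
7
6 + 1

2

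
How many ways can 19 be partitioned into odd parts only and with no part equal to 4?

54

A partial list (first 12 by largest part):
19
17, 1, 1
15, 3, 1
15, 1, 1, 1, 1
13, 5, 1
13, 3, 3
13, 3, 1, 1, 1
13, 1, 1, 1, 1, 1, 1
11, 7, 1
11, 5, 3
11, 5, 1, 1, 1
11, 3, 3, 1, 1
…and 42 more, for 54 total.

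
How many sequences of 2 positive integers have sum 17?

Equivalently, choose which 1 of the 16 gaps become plus signs: C(16,1) = 16.

16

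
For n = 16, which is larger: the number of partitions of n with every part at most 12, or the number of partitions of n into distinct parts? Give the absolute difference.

192

Partitions of 16 with every part at most 12: 224.
Partitions of 16 into distinct parts: 32.
|224 − 32| = 192.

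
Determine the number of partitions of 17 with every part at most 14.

293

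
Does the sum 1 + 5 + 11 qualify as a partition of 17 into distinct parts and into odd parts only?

Yes

The parts sum to 17, and the condition 'all summands are distinct' holds; the condition 'every summand is odd' holds.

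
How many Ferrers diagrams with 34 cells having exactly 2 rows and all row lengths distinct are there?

Listing the qualifying partitions of 34:
1, 33
2, 32
3, 31
4, 30
5, 29
6, 28
7, 27
8, 26
9, 25
10, 24
11, 23
12, 22
13, 21
14, 20
15, 19
16, 18
That's 16 in total.

16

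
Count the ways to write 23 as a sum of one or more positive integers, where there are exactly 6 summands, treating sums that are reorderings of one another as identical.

Enumerating by decreasing first part gives 163 partitions in all.

163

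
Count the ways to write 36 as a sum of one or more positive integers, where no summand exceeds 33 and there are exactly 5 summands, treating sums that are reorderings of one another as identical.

Direct enumeration gives 748 partitions.

748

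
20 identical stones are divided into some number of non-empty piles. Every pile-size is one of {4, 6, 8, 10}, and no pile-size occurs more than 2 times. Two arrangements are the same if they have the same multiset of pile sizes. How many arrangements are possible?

5

They are:
10,10
10,6,4
8,8,4
8,6,6
6,6,4,4
That's 5 in total.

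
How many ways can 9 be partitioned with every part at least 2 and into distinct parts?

5

Enumerating:
9
7,2
6,3
5,4
4,3,2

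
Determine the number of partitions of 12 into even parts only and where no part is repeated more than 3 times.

9

Enumerating:
12
10 + 2
8 + 4
8 + 2 + 2
6 + 6
6 + 4 + 2
6 + 2 + 2 + 2
4 + 4 + 4
4 + 4 + 2 + 2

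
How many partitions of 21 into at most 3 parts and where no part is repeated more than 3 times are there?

48

There are too many to list fully; the first 12 (by largest part) are:
21
20,1
19,2
19,1,1
18,3
18,2,1
17,4
17,3,1
17,2,2
16,5
16,4,1
16,3,2
…and 36 more, for 48 total.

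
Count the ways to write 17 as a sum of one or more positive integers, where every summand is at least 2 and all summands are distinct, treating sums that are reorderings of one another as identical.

21

The partitions of 17 that satisfy the conditions:
17
15, 2
14, 3
13, 4
12, 5
12, 3, 2
11, 6
11, 4, 2
10, 7
10, 5, 2
10, 4, 3
9, 8
9, 6, 2
9, 5, 3
8, 7, 2
8, 6, 3
8, 5, 4
8, 4, 3, 2
7, 6, 4
7, 5, 3, 2
6, 5, 4, 2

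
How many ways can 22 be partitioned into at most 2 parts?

The partitions of 22 that satisfy the conditions:
22
21+1
20+2
19+3
18+4
17+5
16+6
15+7
14+8
13+9
12+10
11+11

12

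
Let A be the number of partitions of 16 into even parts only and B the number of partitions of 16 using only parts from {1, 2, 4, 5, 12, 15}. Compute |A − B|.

27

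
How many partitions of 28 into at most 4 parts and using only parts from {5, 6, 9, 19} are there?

2

The partitions of 28 that satisfy the conditions:
19,9
9,9,5,5
Counting gives 2.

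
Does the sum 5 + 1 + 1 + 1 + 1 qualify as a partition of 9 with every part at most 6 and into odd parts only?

The parts sum to 9, and the condition 'no summand exceeds 6' holds; the condition 'every summand is odd' holds.

Yes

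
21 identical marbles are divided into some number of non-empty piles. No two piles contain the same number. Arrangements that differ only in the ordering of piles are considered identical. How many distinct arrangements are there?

76

There are 76 such partitions.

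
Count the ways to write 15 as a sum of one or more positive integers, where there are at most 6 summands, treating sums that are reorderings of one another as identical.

Counting exhaustively, 110 partitions satisfy the conditions.

110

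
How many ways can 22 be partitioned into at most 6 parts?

A full systematic count gives 391.

391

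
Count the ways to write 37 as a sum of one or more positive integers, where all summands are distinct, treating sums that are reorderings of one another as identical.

Direct enumeration gives 760 partitions.

760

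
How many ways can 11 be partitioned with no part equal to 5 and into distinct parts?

9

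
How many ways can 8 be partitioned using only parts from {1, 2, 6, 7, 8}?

9

They are:
8
7 + 1
6 + 2
6 + 1 + 1
2 + 2 + 2 + 2
2 + 2 + 2 + 1 + 1
2 + 2 + 1 + 1 + 1 + 1
2 + 1 + 1 + 1 + 1 + 1 + 1
1 + 1 + 1 + 1 + 1 + 1 + 1 + 1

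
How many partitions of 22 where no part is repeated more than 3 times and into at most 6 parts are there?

Systematic enumeration (by largest part, then next-largest, …) yields 361.

361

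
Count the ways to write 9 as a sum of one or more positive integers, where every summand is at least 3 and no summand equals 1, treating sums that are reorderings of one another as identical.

Listing the qualifying partitions of 9:
9
6+3
5+4
3+3+3
Counting gives 4.

4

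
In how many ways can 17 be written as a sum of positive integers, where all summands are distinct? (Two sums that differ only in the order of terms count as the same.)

There are too many to list fully; the first 12 (by largest part) are:
17
16,1
15,2
14,3
14,2,1
13,4
13,3,1
12,5
12,4,1
12,3,2
11,6
11,5,1
…and 26 more, for 38 total.

38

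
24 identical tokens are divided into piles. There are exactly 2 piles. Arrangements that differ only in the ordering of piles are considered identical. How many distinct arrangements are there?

12

Listing the qualifying partitions of 24:
23+1
22+2
21+3
20+4
19+5
18+6
17+7
16+8
15+9
14+10
13+11
12+12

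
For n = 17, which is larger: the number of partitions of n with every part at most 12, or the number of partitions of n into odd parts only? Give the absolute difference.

247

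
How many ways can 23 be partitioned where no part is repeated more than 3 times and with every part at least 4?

38

There are too many to list fully; the first 12 (by largest part) are:
23
19 + 4
18 + 5
17 + 6
16 + 7
15 + 8
15 + 4 + 4
14 + 9
14 + 5 + 4
13 + 10
13 + 6 + 4
13 + 5 + 5
…and 26 more, for 38 total.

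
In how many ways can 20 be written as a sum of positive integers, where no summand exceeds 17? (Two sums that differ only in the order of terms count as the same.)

Enumerating by decreasing first part gives 623 partitions in all.

623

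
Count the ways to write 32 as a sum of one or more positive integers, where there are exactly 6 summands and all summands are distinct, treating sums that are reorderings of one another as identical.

44

There are too many to list fully; the first 12 (by largest part) are:
17, 5, 4, 3, 2, 1
16, 6, 4, 3, 2, 1
15, 7, 4, 3, 2, 1
15, 6, 5, 3, 2, 1
14, 8, 4, 3, 2, 1
14, 7, 5, 3, 2, 1
14, 6, 5, 4, 2, 1
13, 9, 4, 3, 2, 1
13, 8, 5, 3, 2, 1
13, 7, 6, 3, 2, 1
13, 7, 5, 4, 2, 1
13, 6, 5, 4, 3, 1
…and 32 more, for 44 total.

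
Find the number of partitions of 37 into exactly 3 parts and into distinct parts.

96

Enumerating by decreasing first part gives 96 partitions in all.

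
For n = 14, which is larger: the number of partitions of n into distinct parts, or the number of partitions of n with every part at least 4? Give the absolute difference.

15

Partitions of 14 into distinct parts: 22.
Partitions of 14 with every part at least 4: 7.
|22 − 7| = 15.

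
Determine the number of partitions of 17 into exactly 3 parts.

They are:
15, 1, 1
14, 2, 1
13, 3, 1
13, 2, 2
12, 4, 1
12, 3, 2
11, 5, 1
11, 4, 2
11, 3, 3
10, 6, 1
10, 5, 2
10, 4, 3
9, 7, 1
9, 6, 2
9, 5, 3
9, 4, 4
8, 8, 1
8, 7, 2
8, 6, 3
8, 5, 4
7, 7, 3
7, 6, 4
7, 5, 5
6, 6, 5
That's 24 in total.

24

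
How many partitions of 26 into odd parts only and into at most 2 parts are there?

7

Enumerating:
25,1
23,3
21,5
19,7
17,9
15,11
13,13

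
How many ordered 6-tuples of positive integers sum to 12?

Place 5 bars in the 11 internal gaps of a row of 12 dots: C(11,5) = 462.

462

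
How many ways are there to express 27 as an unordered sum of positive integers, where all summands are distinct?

Systematic enumeration (by largest part, then next-largest, …) yields 192.

192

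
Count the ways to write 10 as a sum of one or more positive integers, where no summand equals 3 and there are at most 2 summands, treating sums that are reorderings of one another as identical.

5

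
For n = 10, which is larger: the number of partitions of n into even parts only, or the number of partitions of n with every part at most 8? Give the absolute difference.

33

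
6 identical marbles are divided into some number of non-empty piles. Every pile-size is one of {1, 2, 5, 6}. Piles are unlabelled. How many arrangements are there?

6

The partitions of 6 that satisfy the conditions:
6
5,1
2,2,2
2,2,1,1
2,1,1,1,1
1,1,1,1,1,1
Counting gives 6.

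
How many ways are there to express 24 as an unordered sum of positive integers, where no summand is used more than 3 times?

722

Direct enumeration gives 722 partitions.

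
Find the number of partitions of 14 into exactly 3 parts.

16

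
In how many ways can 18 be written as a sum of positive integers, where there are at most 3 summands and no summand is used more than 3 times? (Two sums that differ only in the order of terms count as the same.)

A partial list (first 12 by largest part):
18
17, 1
16, 2
16, 1, 1
15, 3
15, 2, 1
14, 4
14, 3, 1
14, 2, 2
13, 5
13, 4, 1
13, 3, 2
…and 25 more, for 37 total.

37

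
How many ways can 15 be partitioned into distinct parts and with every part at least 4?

6

Enumerating:
15
4,11
5,10
6,9
7,8
4,5,6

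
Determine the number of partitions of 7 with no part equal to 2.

8

The partitions of 7 that satisfy the conditions:
7
6, 1
5, 1, 1
4, 3
4, 1, 1, 1
3, 3, 1
3, 1, 1, 1, 1
1, 1, 1, 1, 1, 1, 1
Counting gives 8.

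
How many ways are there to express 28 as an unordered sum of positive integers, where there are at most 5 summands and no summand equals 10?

Direct enumeration gives 456 partitions.

456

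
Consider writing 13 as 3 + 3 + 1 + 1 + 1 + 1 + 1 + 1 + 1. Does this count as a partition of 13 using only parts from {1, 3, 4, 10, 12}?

Yes

The parts sum to 13, and the condition 'each summand belongs to {1, 3, 4, 10, 12}' holds.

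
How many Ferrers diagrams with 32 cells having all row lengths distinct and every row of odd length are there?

23

Listing the qualifying partitions of 32:
31 + 1
29 + 3
27 + 5
25 + 7
23 + 9
23 + 5 + 3 + 1
21 + 11
21 + 7 + 3 + 1
19 + 13
19 + 9 + 3 + 1
19 + 7 + 5 + 1
17 + 15
17 + 11 + 3 + 1
17 + 9 + 5 + 1
17 + 7 + 5 + 3
15 + 13 + 3 + 1
15 + 11 + 5 + 1
15 + 9 + 7 + 1
15 + 9 + 5 + 3
13 + 11 + 7 + 1
13 + 11 + 5 + 3
13 + 9 + 7 + 3
11 + 9 + 7 + 5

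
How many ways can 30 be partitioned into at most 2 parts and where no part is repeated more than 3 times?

Listing the qualifying partitions of 30:
30
29+1
28+2
27+3
26+4
25+5
24+6
23+7
22+8
21+9
20+10
19+11
18+12
17+13
16+14
15+15

16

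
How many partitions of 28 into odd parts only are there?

222

Systematic enumeration (by largest part, then next-largest, …) yields 222.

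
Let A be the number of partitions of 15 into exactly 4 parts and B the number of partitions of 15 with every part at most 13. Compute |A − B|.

Partitions of 15 into exactly 4 parts: 27.
Partitions of 15 with every part at most 13: 174.
|27 − 174| = 147.

147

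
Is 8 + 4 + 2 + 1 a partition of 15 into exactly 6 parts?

The parts sum to 15, and the condition 'there are exactly 6 summands' is violated.

No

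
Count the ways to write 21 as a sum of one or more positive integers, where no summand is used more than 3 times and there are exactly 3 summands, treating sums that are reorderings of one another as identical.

37

There are too many to list fully; the first 12 (by largest part) are:
19, 1, 1
18, 2, 1
17, 3, 1
17, 2, 2
16, 4, 1
16, 3, 2
15, 5, 1
15, 4, 2
15, 3, 3
14, 6, 1
14, 5, 2
14, 4, 3
…and 25 more, for 37 total.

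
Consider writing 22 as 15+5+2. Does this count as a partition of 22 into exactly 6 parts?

The parts sum to 22, and the condition 'there are exactly 6 summands' is violated.

No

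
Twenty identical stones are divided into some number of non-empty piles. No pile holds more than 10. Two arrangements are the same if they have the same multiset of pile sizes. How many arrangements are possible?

530

Counting exhaustively, 530 partitions satisfy the conditions.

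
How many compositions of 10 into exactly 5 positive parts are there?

Equivalently, choose which 4 of the 9 gaps become plus signs: C(9,4) = 126.

126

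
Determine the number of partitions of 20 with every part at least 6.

8

Enumerating:
20
14 + 6
13 + 7
12 + 8
11 + 9
10 + 10
8 + 6 + 6
7 + 7 + 6
That's 8 in total.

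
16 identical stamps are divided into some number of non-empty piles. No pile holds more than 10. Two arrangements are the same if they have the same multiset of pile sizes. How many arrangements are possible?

A full systematic count gives 212.

212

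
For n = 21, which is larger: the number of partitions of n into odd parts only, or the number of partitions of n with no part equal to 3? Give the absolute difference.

331

Partitions of 21 into odd parts only: 76.
Partitions of 21 with no part equal to 3: 407.
|76 − 407| = 331.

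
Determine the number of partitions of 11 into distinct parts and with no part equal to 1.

Listing the qualifying partitions of 11:
11
9, 2
8, 3
7, 4
6, 5
6, 3, 2
5, 4, 2

7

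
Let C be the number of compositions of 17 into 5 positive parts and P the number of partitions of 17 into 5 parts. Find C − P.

1773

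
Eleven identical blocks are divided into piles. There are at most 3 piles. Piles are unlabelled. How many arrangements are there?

Listing the qualifying partitions of 11:
11
10+1
9+2
9+1+1
8+3
8+2+1
7+4
7+3+1
7+2+2
6+5
6+4+1
6+3+2
5+5+1
5+4+2
5+3+3
4+4+3
Counting gives 16.

16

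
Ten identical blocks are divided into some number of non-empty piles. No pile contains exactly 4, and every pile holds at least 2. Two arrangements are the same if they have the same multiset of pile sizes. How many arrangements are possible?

8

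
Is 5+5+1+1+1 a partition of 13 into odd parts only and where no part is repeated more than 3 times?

The parts sum to 13, and the condition 'every summand is odd' holds; the condition 'no summand is used more than 3 times' holds.

Yes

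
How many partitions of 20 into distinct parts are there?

64

A partial list (first 12 by largest part):
20
19,1
18,2
17,3
17,2,1
16,4
16,3,1
15,5
15,4,1
15,3,2
14,6
14,5,1
…and 52 more, for 64 total.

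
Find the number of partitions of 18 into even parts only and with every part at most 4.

Listing the qualifying partitions of 18:
4,4,4,4,2
4,4,4,2,2,2
4,4,2,2,2,2,2
4,2,2,2,2,2,2,2
2,2,2,2,2,2,2,2,2

5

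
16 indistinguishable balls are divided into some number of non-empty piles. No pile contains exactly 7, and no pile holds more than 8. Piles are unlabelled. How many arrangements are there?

157

A full systematic count gives 157.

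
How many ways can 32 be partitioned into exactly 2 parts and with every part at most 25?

Listing the qualifying partitions of 32:
25+7
24+8
23+9
22+10
21+11
20+12
19+13
18+14
17+15
16+16
That's 10 in total.

10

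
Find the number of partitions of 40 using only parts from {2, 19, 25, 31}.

2

The partitions of 40 that satisfy the conditions:
2,19,19
2,2,2,2,2,2,2,2,2,2,2,2,2,2,2,2,2,2,2,2
That's 2 in total.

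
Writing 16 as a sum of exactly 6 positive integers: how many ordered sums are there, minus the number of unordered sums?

Ordered (compositions into 6 parts): C(15,5) = 3003.
Partitions of 16 into exactly 6 parts: 35.
Difference: 3003 − 35 = 2968.

2968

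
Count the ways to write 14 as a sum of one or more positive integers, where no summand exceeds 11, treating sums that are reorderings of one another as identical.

There are 131 such partitions.

131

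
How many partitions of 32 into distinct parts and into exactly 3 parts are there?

70

A partial list (first 12 by largest part):
29,2,1
28,3,1
27,4,1
27,3,2
26,5,1
26,4,2
25,6,1
25,5,2
25,4,3
24,7,1
24,6,2
24,5,3
…and 58 more, for 70 total.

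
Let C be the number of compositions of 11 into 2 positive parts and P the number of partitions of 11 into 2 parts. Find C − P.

5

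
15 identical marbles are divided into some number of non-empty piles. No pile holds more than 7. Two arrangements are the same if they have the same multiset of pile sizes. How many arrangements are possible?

131

Systematic enumeration (by largest part, then next-largest, …) yields 131.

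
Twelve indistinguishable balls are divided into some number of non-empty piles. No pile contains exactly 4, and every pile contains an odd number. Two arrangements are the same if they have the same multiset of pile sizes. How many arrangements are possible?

15

The partitions of 12 that satisfy the conditions:
11 + 1
9 + 3
9 + 1 + 1 + 1
7 + 5
7 + 3 + 1 + 1
7 + 1 + 1 + 1 + 1 + 1
5 + 5 + 1 + 1
5 + 3 + 3 + 1
5 + 3 + 1 + 1 + 1 + 1
5 + 1 + 1 + 1 + 1 + 1 + 1 + 1
3 + 3 + 3 + 3
3 + 3 + 3 + 1 + 1 + 1
3 + 3 + 1 + 1 + 1 + 1 + 1 + 1
3 + 1 + 1 + 1 + 1 + 1 + 1 + 1 + 1 + 1
1 + 1 + 1 + 1 + 1 + 1 + 1 + 1 + 1 + 1 + 1 + 1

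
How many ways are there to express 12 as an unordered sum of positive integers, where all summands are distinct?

They are:
12
1+11
2+10
3+9
1+2+9
4+8
1+3+8
5+7
1+4+7
2+3+7
1+5+6
2+4+6
1+2+3+6
3+4+5
1+2+4+5
Counting gives 15.

15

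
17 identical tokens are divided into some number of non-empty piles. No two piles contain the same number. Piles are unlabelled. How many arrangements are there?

38

A partial list (first 12 by largest part):
17
1, 16
2, 15
3, 14
1, 2, 14
4, 13
1, 3, 13
5, 12
1, 4, 12
2, 3, 12
6, 11
1, 5, 11
…and 26 more, for 38 total.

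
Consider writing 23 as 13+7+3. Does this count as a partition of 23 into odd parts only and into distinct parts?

Yes

The parts sum to 23, and the condition 'every summand is odd' holds; the condition 'all summands are distinct' holds.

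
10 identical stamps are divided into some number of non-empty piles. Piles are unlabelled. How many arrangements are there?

42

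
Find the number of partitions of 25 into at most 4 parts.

Enumerating by decreasing first part gives 185 partitions in all.

185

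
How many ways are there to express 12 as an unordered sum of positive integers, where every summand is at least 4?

The partitions of 12 that satisfy the conditions:
12
8,4
7,5
6,6
4,4,4

5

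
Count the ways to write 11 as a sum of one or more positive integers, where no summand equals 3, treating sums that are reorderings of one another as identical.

A partial list (first 12 by largest part):
11
10,1
9,2
9,1,1
8,2,1
8,1,1,1
7,4
7,2,2
7,2,1,1
7,1,1,1,1
6,5
6,4,1
…and 22 more, for 34 total.

34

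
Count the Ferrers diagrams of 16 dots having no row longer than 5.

Enumerating by decreasing first part gives 101 partitions in all.

101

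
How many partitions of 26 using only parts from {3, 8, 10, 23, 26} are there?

5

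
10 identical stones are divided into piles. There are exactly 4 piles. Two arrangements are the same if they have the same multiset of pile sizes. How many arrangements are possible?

Listing the qualifying partitions of 10:
7,1,1,1
6,2,1,1
5,3,1,1
5,2,2,1
4,4,1,1
4,3,2,1
4,2,2,2
3,3,3,1
3,3,2,2
Counting gives 9.

9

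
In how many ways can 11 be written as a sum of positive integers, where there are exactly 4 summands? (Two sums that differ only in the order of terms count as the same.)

11

Enumerating:
8, 1, 1, 1
7, 2, 1, 1
6, 3, 1, 1
6, 2, 2, 1
5, 4, 1, 1
5, 3, 2, 1
5, 2, 2, 2
4, 4, 2, 1
4, 3, 3, 1
4, 3, 2, 2
3, 3, 3, 2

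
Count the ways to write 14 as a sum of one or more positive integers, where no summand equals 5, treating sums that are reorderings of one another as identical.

105

Systematic enumeration (by largest part, then next-largest, …) yields 105.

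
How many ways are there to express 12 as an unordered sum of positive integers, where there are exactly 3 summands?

12

They are:
10,1,1
9,2,1
8,3,1
8,2,2
7,4,1
7,3,2
6,5,1
6,4,2
6,3,3
5,5,2
5,4,3
4,4,4
Counting gives 12.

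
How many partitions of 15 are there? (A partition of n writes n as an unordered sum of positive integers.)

Systematic enumeration (by largest part, then next-largest, …) yields 176.

176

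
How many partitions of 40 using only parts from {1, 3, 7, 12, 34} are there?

92

There are 92 such partitions.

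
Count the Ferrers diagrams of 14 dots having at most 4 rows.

47

There are too many to list fully; the first 12 (by largest part) are:
14
13,1
12,2
12,1,1
11,3
11,2,1
11,1,1,1
10,4
10,3,1
10,2,2
10,2,1,1
9,5
…and 35 more, for 47 total.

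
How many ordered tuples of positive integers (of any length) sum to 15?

16384

Each of the 14 gaps between 15 units is either a break or not: 2^14 = 16384.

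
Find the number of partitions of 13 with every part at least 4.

5

They are:
13
9,4
8,5
7,6
5,4,4
That's 5 in total.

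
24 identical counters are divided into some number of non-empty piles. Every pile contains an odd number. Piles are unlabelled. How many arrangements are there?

Systematic enumeration (by largest part, then next-largest, …) yields 122.

122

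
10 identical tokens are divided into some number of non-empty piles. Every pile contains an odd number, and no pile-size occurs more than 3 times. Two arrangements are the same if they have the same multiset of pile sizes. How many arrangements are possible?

They are:
9 + 1
7 + 3
7 + 1 + 1 + 1
5 + 5
5 + 3 + 1 + 1
3 + 3 + 3 + 1
That's 6 in total.

6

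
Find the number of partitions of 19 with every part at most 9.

393

Direct enumeration gives 393 partitions.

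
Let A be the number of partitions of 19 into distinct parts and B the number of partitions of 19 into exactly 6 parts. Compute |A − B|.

17

Partitions of 19 into distinct parts: 54.
Partitions of 19 into exactly 6 parts: 71.
|54 − 71| = 17.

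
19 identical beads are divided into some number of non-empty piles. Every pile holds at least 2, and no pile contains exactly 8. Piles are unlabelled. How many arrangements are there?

91

Counting exhaustively, 91 partitions satisfy the conditions.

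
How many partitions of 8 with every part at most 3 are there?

The partitions of 8 that satisfy the conditions:
3 + 3 + 2
3 + 3 + 1 + 1
3 + 2 + 2 + 1
3 + 2 + 1 + 1 + 1
3 + 1 + 1 + 1 + 1 + 1
2 + 2 + 2 + 2
2 + 2 + 2 + 1 + 1
2 + 2 + 1 + 1 + 1 + 1
2 + 1 + 1 + 1 + 1 + 1 + 1
1 + 1 + 1 + 1 + 1 + 1 + 1 + 1

10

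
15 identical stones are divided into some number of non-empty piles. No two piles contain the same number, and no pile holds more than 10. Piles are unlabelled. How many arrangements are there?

They are:
10,5
10,4,1
10,3,2
9,6
9,5,1
9,4,2
9,3,2,1
8,7
8,6,1
8,5,2
8,4,3
8,4,2,1
7,6,2
7,5,3
7,5,2,1
7,4,3,1
6,5,4
6,5,3,1
6,4,3,2
5,4,3,2,1
Counting gives 20.

20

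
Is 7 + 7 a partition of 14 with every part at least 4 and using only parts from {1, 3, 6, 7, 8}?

The parts sum to 14, and the condition 'every summand is at least 4' holds; the condition 'each summand belongs to {1, 3, 6, 7, 8}' holds.

Yes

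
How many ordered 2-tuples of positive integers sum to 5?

Place 1 bars in the 4 internal gaps of a row of 5 dots: C(4,1) = 4.

4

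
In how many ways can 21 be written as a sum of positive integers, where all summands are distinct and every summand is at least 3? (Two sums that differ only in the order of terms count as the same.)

They are:
21
18+3
17+4
16+5
15+6
14+7
14+4+3
13+8
13+5+3
12+9
12+6+3
12+5+4
11+10
11+7+3
11+6+4
10+8+3
10+7+4
10+6+5
9+8+4
9+7+5
9+5+4+3
8+7+6
8+6+4+3
7+6+5+3

24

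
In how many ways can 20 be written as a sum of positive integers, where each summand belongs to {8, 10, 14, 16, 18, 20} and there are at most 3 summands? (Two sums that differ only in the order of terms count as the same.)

Enumerating:
20
10 + 10

2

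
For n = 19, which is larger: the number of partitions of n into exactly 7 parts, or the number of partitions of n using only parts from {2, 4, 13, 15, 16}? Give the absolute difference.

Partitions of 19 into exactly 7 parts: 65.
Partitions of 19 using only parts from {2, 4, 13, 15, 16}: 4.
|65 − 4| = 61.

61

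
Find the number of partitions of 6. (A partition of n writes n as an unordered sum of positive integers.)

Enumerating:
6
5,1
4,2
4,1,1
3,3
3,2,1
3,1,1,1
2,2,2
2,2,1,1
2,1,1,1,1
1,1,1,1,1,1

11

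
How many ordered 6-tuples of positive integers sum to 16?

3003

Place 5 bars in the 15 internal gaps of a row of 16 dots: C(15,5) = 3003.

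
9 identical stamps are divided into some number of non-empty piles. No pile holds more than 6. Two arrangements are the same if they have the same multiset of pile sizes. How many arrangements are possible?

There are too many to list fully; the first 12 (by largest part) are:
6, 3
6, 2, 1
6, 1, 1, 1
5, 4
5, 3, 1
5, 2, 2
5, 2, 1, 1
5, 1, 1, 1, 1
4, 4, 1
4, 3, 2
4, 3, 1, 1
4, 2, 2, 1
…and 14 more, for 26 total.

26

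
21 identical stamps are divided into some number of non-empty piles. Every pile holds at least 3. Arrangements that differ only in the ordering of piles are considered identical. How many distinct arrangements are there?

60

A partial list (first 12 by largest part):
21
18,3
17,4
16,5
15,6
15,3,3
14,7
14,4,3
13,8
13,5,3
13,4,4
12,9
…and 48 more, for 60 total.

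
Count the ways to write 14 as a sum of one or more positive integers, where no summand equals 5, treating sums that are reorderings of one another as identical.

105

Direct enumeration gives 105 partitions.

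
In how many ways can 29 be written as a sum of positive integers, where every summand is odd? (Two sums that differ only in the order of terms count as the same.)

A full systematic count gives 256.

256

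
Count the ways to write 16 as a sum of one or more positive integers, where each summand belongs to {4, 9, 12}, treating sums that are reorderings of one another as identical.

The partitions of 16 that satisfy the conditions:
12, 4
4, 4, 4, 4

2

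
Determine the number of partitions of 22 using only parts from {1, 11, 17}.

They are:
17,1,1,1,1,1
11,11
11,1,1,1,1,1,1,1,1,1,1,1
1,1,1,1,1,1,1,1,1,1,1,1,1,1,1,1,1,1,1,1,1,1

4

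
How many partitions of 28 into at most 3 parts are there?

A full systematic count gives 80.

80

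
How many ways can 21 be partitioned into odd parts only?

76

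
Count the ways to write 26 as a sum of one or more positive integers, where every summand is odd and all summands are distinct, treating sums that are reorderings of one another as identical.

12

They are:
1, 25
3, 23
5, 21
7, 19
9, 17
1, 3, 5, 17
11, 15
1, 3, 7, 15
1, 3, 9, 13
1, 5, 7, 13
1, 5, 9, 11
3, 5, 7, 11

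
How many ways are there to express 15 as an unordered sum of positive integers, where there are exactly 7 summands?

21

Listing the qualifying partitions of 15:
1,1,1,1,1,1,9
1,1,1,1,1,2,8
1,1,1,1,1,3,7
1,1,1,1,2,2,7
1,1,1,1,1,4,6
1,1,1,1,2,3,6
1,1,1,2,2,2,6
1,1,1,1,1,5,5
1,1,1,1,2,4,5
1,1,1,1,3,3,5
1,1,1,2,2,3,5
1,1,2,2,2,2,5
1,1,1,1,3,4,4
1,1,1,2,2,4,4
1,1,1,2,3,3,4
1,1,2,2,2,3,4
1,2,2,2,2,2,4
1,1,1,3,3,3,3
1,1,2,2,3,3,3
1,2,2,2,2,3,3
2,2,2,2,2,2,3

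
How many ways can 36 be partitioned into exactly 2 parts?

Enumerating:
35, 1
34, 2
33, 3
32, 4
31, 5
30, 6
29, 7
28, 8
27, 9
26, 10
25, 11
24, 12
23, 13
22, 14
21, 15
20, 16
19, 17
18, 18

18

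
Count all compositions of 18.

131072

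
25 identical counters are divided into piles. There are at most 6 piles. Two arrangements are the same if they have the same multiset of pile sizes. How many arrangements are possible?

A full systematic count gives 612.

612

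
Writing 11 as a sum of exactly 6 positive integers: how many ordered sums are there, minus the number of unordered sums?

Compositions: C(10,5) = 252.
Partitions of 11 into exactly 6 parts: 7.
Difference: 252 − 7 = 245.

245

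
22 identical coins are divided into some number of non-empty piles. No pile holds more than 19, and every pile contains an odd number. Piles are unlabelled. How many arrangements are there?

88

Counting exhaustively, 88 partitions satisfy the conditions.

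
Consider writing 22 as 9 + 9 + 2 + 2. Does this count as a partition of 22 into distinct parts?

The parts sum to 22, and the condition 'all summands are distinct' is violated.

No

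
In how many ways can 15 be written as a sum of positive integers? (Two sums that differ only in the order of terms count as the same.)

Systematic enumeration (by largest part, then next-largest, …) yields 176.

176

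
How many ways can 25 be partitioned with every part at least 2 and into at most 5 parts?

There are 208 such partitions.

208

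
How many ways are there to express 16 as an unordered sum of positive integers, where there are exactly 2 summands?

Enumerating:
15, 1
14, 2
13, 3
12, 4
11, 5
10, 6
9, 7
8, 8
Counting gives 8.

8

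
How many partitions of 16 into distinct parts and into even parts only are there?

Listing the qualifying partitions of 16:
16
2 + 14
4 + 12
6 + 10
2 + 4 + 10
2 + 6 + 8
That's 6 in total.

6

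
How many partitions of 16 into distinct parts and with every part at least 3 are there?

10

Enumerating:
16
3 + 13
4 + 12
5 + 11
6 + 10
7 + 9
3 + 4 + 9
3 + 5 + 8
3 + 6 + 7
4 + 5 + 7
Counting gives 10.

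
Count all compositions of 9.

Each of the 8 gaps between 9 units is either a break or not: 2^8 = 256.

256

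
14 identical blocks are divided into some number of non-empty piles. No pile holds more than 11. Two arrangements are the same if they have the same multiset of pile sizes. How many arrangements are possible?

131

Direct enumeration gives 131 partitions.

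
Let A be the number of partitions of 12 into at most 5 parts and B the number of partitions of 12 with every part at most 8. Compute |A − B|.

Partitions of 12 into at most 5 parts: 47.
Partitions of 12 with every part at most 8: 70.
|47 − 70| = 23.

23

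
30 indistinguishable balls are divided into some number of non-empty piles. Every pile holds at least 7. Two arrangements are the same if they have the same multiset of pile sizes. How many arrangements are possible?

They are:
30
23, 7
22, 8
21, 9
20, 10
19, 11
18, 12
17, 13
16, 14
16, 7, 7
15, 15
15, 8, 7
14, 9, 7
14, 8, 8
13, 10, 7
13, 9, 8
12, 11, 7
12, 10, 8
12, 9, 9
11, 11, 8
11, 10, 9
10, 10, 10
9, 7, 7, 7
8, 8, 7, 7
Counting gives 24.

24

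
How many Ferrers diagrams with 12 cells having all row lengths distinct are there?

15

The partitions of 12 that satisfy the conditions:
12
11,1
10,2
9,3
9,2,1
8,4
8,3,1
7,5
7,4,1
7,3,2
6,5,1
6,4,2
6,3,2,1
5,4,3
5,4,2,1
Counting gives 15.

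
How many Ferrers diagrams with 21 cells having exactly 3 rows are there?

There are too many to list fully; the first 12 (by largest part) are:
19+1+1
18+2+1
17+3+1
17+2+2
16+4+1
16+3+2
15+5+1
15+4+2
15+3+3
14+6+1
14+5+2
14+4+3
…and 25 more, for 37 total.

37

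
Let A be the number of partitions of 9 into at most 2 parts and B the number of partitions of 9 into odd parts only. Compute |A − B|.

3

Partitions of 9 into at most 2 parts: 5.
Partitions of 9 into odd parts only: 8.
|5 − 8| = 3.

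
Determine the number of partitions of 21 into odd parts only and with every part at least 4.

4

The partitions of 21 that satisfy the conditions:
21
11, 5, 5
9, 7, 5
7, 7, 7
That's 4 in total.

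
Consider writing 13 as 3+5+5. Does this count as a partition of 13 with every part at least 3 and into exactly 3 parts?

Yes

The parts sum to 13, and the condition 'every summand is at least 3' holds; the condition 'there are exactly 3 summands' holds.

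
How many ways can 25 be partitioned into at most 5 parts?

377

Enumerating by decreasing first part gives 377 partitions in all.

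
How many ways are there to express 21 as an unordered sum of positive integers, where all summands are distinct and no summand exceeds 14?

62

A partial list (first 12 by largest part):
7,14
1,6,14
2,5,14
3,4,14
1,2,4,14
8,13
1,7,13
2,6,13
3,5,13
1,2,5,13
1,3,4,13
9,12
…and 50 more, for 62 total.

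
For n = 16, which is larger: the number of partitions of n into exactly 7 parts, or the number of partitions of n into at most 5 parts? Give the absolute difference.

73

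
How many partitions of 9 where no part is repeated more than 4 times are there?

The partitions of 9 that satisfy the conditions:
9
8, 1
7, 2
7, 1, 1
6, 3
6, 2, 1
6, 1, 1, 1
5, 4
5, 3, 1
5, 2, 2
5, 2, 1, 1
5, 1, 1, 1, 1
4, 4, 1
4, 3, 2
4, 3, 1, 1
4, 2, 2, 1
4, 2, 1, 1, 1
3, 3, 3
3, 3, 2, 1
3, 3, 1, 1, 1
3, 2, 2, 2
3, 2, 2, 1, 1
3, 2, 1, 1, 1, 1
2, 2, 2, 2, 1
2, 2, 2, 1, 1, 1

25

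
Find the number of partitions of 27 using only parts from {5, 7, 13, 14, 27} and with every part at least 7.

3

Enumerating:
27
14 + 13
13 + 7 + 7
Counting gives 3.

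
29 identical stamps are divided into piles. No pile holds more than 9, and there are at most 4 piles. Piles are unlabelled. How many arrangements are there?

11

Listing the qualifying partitions of 29:
9+9+9+2
9+9+8+3
9+9+7+4
9+9+6+5
9+8+8+4
9+8+7+5
9+8+6+6
9+7+7+6
8+8+8+5
8+8+7+6
8+7+7+7
That's 11 in total.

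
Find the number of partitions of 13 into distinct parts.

Listing the qualifying partitions of 13:
13
12+1
11+2
10+3
10+2+1
9+4
9+3+1
8+5
8+4+1
8+3+2
7+6
7+5+1
7+4+2
7+3+2+1
6+5+2
6+4+3
6+4+2+1
5+4+3+1

18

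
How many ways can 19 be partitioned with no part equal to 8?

434

Direct enumeration gives 434 partitions.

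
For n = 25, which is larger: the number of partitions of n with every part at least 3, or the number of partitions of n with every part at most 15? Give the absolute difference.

Partitions of 25 with every part at least 3: 130.
Partitions of 25 with every part at most 15: 1861.
|130 − 1861| = 1731.

1731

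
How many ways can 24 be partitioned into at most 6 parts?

532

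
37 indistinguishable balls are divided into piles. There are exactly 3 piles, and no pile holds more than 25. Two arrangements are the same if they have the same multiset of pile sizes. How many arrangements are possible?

There are 84 such partitions.

84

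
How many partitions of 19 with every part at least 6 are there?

6

They are:
19
13+6
12+7
11+8
10+9
7+6+6
Counting gives 6.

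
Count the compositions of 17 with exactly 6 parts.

4368

Place 5 bars in the 16 internal gaps of a row of 17 dots: C(16,5) = 4368.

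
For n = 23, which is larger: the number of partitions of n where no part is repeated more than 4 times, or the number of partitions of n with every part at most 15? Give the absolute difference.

441

Partitions of 23 where no part is repeated more than 4 times: 769.
Partitions of 23 with every part at most 15: 1210.
|769 − 1210| = 441.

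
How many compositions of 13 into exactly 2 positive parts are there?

A composition of 13 into 2 positive parts is chosen by placing 1 dividers among the 12 gaps between 13 units: C(12,1) = 12.

12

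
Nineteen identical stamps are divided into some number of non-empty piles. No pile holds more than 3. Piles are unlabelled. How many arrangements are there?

A partial list (first 12 by largest part):
3, 3, 3, 3, 3, 3, 1
3, 3, 3, 3, 3, 2, 2
3, 3, 3, 3, 3, 2, 1, 1
3, 3, 3, 3, 3, 1, 1, 1, 1
3, 3, 3, 3, 2, 2, 2, 1
3, 3, 3, 3, 2, 2, 1, 1, 1
3, 3, 3, 3, 2, 1, 1, 1, 1, 1
3, 3, 3, 3, 1, 1, 1, 1, 1, 1, 1
3, 3, 3, 2, 2, 2, 2, 2
3, 3, 3, 2, 2, 2, 2, 1, 1
3, 3, 3, 2, 2, 2, 1, 1, 1, 1
3, 3, 3, 2, 2, 1, 1, 1, 1, 1, 1
…and 28 more, for 40 total.

40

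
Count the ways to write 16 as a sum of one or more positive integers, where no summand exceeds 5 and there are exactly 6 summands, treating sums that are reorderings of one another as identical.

16

They are:
5+5+3+1+1+1
5+5+2+2+1+1
5+4+4+1+1+1
5+4+3+2+1+1
5+4+2+2+2+1
5+3+3+3+1+1
5+3+3+2+2+1
5+3+2+2+2+2
4+4+4+2+1+1
4+4+3+3+1+1
4+4+3+2+2+1
4+4+2+2+2+2
4+3+3+3+2+1
4+3+3+2+2+2
3+3+3+3+3+1
3+3+3+3+2+2
That's 16 in total.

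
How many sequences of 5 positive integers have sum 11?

Equivalently, choose which 4 of the 10 gaps become plus signs: C(10,4) = 210.

210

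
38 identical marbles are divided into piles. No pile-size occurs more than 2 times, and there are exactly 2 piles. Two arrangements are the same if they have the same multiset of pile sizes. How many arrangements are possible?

19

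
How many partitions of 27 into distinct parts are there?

192

Direct enumeration gives 192 partitions.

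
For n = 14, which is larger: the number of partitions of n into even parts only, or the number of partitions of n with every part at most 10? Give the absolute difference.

113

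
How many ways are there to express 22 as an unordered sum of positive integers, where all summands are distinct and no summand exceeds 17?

82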